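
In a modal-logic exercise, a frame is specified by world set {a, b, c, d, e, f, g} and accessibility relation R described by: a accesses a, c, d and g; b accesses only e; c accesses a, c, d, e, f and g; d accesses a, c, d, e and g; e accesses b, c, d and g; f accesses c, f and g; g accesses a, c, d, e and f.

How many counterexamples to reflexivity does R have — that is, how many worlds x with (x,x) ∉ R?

3

Enumerating: b, e, g.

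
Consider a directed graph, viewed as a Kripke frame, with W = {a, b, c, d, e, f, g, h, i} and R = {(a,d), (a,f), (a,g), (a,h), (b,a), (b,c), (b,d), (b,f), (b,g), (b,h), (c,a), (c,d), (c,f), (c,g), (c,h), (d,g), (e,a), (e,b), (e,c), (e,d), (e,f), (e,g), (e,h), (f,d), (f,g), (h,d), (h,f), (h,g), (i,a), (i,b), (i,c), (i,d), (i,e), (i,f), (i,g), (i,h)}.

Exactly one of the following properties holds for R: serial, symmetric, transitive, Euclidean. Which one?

Serial: no — g has no R-successor.
Symmetric: no — a R d but not d R a.
Transitive: yes — every two-step R-path is closed by a direct edge.
Euclidean: no — a R d and a R f, but not d R f.
Only transitive holds.

transitive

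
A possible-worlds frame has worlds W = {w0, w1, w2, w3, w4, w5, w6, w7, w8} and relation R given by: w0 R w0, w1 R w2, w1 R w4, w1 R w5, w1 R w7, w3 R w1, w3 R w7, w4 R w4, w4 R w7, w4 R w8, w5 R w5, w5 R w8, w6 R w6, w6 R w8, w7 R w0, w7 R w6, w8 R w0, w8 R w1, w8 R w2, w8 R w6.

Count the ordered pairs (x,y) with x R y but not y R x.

Enumerating: (w1,w2), (w1,w4), (w1,w5), (w1,w7), (w3,w1), (w3,w7), (w4,w7), (w4,w8), (w5,w8), (w7,w0), (w7,w6), (w8,w0), (w8,w1), (w8,w2).

14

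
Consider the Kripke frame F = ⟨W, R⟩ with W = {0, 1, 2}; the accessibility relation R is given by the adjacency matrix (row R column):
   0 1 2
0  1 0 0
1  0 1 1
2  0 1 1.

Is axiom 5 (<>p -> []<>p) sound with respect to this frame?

Yes

By correspondence theory, 5 is valid on a frame iff R is Euclidean.
Euclidean: yes — any two successors of a common world are R-related.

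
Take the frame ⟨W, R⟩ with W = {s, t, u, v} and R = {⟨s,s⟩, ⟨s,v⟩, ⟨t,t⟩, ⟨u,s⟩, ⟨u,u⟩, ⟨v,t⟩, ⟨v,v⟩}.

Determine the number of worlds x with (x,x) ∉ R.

R is reflexive; there are no such worlds.

0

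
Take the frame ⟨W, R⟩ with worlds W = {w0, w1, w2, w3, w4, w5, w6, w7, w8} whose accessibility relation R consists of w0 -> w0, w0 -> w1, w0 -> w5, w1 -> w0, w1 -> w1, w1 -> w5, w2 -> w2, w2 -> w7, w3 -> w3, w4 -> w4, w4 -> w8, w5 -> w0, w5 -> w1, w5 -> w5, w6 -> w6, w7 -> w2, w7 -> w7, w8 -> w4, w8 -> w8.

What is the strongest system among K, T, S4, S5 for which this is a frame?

Reflexive (axiom T): yes — every world is R-related to itself.
Transitive (axiom 4): yes — every two-step R-path is closed by a direct edge.
Euclidean (axiom 5): yes — any two successors of a common world are R-related.
So F validates K, T, S4, S5. The strongest is S5.

S5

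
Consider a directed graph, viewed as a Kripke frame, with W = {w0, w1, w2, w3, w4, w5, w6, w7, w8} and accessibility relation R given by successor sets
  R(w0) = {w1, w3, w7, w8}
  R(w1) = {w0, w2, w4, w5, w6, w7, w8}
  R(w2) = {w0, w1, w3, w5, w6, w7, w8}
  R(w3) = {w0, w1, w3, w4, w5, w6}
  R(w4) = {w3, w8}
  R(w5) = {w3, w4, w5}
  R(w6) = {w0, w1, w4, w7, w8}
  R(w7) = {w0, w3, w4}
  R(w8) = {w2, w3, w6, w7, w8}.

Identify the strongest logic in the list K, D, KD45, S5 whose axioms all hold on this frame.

Serial (axiom D): yes — every world has a successor (e.g. w0 R w1).
Transitive (axiom 4): no — w0 R w1 and w1 R w2, but not w0 R w2.
Euclidean (axiom 5): no — w0 R w1 and w0 R w3, but not w1 R w3.
Reflexive (axiom T): no — w0 is not related to itself.
So F validates K, D; KD45 would additionally require R to be Euclidean and transitive. The strongest is D.

D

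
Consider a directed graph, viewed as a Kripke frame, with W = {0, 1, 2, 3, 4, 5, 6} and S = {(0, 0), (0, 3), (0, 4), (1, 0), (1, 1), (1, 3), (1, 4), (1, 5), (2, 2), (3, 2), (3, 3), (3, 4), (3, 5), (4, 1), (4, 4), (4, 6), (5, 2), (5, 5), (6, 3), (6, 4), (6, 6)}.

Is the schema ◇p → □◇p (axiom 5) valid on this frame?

Axiom 5 corresponds to the accessibility relation being Euclidean.
Euclidean: no — 0 S 4 and 0 S 3, but not 4 S 3.

No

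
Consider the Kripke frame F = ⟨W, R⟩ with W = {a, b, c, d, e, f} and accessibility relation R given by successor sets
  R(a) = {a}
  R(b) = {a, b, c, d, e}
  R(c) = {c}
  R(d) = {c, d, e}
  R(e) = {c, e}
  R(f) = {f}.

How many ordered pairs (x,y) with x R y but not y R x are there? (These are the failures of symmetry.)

Enumerating: (b,a), (b,c), (b,d), (b,e), (d,c), (d,e), (e,c).

7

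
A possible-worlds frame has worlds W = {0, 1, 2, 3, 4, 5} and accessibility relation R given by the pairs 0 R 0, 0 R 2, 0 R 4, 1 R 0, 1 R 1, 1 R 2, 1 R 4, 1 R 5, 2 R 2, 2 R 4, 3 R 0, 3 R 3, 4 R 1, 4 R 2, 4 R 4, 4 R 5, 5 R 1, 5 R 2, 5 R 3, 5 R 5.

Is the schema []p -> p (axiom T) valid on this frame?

Yes

The schema T characterises exactly the reflexive frames.
Reflexive: yes — every world is R-related to itself.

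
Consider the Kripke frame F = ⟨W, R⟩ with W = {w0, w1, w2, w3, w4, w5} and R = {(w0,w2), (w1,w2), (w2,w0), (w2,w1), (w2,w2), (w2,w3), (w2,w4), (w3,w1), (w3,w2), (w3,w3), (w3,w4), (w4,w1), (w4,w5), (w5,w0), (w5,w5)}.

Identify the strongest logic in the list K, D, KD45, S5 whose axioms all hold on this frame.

Serial (axiom D): yes — every world has a successor (e.g. w0 R w2).
Transitive (axiom 4): no — w0 R w2 and w2 R w1, but not w0 R w1.
Euclidean (axiom 5): no — w2 R w0 and w2 R w1, but not w0 R w1.
Reflexive (axiom T): no — w0 is not related to itself.
So F validates K, D; KD45 would additionally require R to be Euclidean and transitive. The strongest is D.

D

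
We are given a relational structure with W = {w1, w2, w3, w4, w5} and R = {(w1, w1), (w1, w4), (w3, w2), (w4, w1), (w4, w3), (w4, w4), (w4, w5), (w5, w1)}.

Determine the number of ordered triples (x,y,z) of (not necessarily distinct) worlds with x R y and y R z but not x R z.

4

Enumerating: (w1,w4,w3), (w1,w4,w5), (w4,w3,w2), (w5,w1,w4).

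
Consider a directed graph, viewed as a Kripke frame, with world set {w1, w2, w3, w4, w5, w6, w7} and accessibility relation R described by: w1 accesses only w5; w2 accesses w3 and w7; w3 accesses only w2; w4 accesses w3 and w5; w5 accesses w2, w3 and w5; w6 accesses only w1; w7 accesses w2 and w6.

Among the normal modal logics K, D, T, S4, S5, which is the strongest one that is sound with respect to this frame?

Serial (axiom D): yes — every world has a successor (e.g. w1 R w5).
Reflexive (axiom T): no — w1 is not related to itself.
Transitive (axiom 4): no — w1 R w5 and w5 R w2, but not w1 R w2.
Euclidean (axiom 5): no — w2 R w3 and w2 R w7, but not w3 R w7.
So F validates K, D; T would additionally require R to be reflexive. The strongest is D.

D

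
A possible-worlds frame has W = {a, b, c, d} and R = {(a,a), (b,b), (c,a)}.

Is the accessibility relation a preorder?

No

Reflexive: no — c is not related to itself.
Transitive: yes — every two-step R-path is closed by a direct edge.
So R is not a preorder.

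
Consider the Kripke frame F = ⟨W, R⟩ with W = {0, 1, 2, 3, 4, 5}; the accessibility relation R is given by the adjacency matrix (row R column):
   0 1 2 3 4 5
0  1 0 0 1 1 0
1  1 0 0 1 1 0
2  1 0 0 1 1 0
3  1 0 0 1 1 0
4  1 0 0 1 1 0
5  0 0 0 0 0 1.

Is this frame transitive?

Transitive: yes — every two-step R-path is closed by a direct edge.

Yes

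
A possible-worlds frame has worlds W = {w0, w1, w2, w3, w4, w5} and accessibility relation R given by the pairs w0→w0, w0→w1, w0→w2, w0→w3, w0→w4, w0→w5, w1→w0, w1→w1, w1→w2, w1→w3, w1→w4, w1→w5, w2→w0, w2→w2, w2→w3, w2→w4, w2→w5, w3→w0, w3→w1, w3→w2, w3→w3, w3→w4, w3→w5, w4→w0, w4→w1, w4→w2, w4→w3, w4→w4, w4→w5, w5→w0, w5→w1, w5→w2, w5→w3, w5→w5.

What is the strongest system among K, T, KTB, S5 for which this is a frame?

Reflexive (axiom T): yes — every world is R-related to itself.
Symmetric (axiom B): no — w1 R w2 but not w2 R w1.
Euclidean (axiom 5): no — w0 R w2 and w0 R w1, but not w2 R w1.
So F validates K, T; KTB would additionally require R to be symmetric. The strongest is T.

T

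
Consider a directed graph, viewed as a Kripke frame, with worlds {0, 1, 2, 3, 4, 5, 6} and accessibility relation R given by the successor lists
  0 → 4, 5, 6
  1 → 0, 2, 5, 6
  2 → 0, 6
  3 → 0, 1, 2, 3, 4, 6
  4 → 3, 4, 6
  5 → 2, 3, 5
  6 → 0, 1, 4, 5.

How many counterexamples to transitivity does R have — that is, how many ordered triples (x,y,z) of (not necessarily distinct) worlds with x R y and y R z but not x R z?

36

Enumerating: (0,4,3), (0,5,2), (0,5,3), (0,6,0), (0,6,1), (1,0,4), (1,5,3), (1,6,1), (1,6,4), (2,0,4), (2,0,5), (2,6,1), … and 24 more.
Total: 36.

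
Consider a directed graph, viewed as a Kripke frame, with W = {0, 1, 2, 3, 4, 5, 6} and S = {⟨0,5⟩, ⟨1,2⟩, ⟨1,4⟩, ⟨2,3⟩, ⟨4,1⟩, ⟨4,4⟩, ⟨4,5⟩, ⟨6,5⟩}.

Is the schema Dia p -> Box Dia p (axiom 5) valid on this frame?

Axiom 5 corresponds to the accessibility relation being Euclidean.
Euclidean: no — 1 S 2 and 1 S 4, but not 2 S 4.

No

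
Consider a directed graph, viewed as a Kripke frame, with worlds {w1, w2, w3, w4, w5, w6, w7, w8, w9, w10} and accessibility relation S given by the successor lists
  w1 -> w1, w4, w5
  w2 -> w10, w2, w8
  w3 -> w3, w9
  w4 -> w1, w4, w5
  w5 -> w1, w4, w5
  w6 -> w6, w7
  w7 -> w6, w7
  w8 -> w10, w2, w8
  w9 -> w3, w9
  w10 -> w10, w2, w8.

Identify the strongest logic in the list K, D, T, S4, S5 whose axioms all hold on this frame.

S5

Serial (axiom D): yes — every world has a successor (e.g. w1 S w1).
Reflexive (axiom T): yes — every world is S-related to itself.
Transitive (axiom 4): yes — every two-step S-path is closed by a direct edge.
Euclidean (axiom 5): yes — any two successors of a common world are S-related.
So F validates K, D, T, S4, S5. The strongest is S5.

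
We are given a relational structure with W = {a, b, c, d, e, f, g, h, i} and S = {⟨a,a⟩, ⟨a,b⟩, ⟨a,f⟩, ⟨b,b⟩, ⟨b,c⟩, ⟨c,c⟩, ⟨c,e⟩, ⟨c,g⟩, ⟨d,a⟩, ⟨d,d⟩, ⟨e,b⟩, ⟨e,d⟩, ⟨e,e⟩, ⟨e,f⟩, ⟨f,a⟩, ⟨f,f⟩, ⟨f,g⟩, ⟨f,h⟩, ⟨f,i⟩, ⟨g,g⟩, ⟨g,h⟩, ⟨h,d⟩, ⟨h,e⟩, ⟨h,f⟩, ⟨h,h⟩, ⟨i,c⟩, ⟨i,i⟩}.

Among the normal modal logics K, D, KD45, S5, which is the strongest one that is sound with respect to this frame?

D

Serial (axiom D): yes — every world has a successor (e.g. a S a).
Transitive (axiom 4): no — a S b and b S c, but not a S c.
Euclidean (axiom 5): no — a S b and a S f, but not b S f.
Reflexive (axiom T): yes — every world is S-related to itself.
So F validates K, D; KD45 would additionally require S to be Euclidean and transitive. The strongest is D.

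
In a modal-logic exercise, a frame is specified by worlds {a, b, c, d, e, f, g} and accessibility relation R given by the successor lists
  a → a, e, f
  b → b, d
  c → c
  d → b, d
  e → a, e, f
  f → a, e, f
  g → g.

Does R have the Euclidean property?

Euclidean: yes — any two successors of a common world are R-related.

Yes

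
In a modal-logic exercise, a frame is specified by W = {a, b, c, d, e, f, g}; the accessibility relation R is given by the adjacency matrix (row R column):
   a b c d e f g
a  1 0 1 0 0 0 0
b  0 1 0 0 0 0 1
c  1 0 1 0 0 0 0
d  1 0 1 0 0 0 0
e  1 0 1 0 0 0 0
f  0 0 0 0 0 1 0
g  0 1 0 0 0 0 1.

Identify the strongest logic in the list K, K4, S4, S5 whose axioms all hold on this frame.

Transitive (axiom 4): yes — every two-step R-path is closed by a direct edge.
Reflexive (axiom T): no — d is not related to itself.
Euclidean (axiom 5): yes — any two successors of a common world are R-related.
So F validates K, K4; S4 would additionally require R to be reflexive. The strongest is K4.

K4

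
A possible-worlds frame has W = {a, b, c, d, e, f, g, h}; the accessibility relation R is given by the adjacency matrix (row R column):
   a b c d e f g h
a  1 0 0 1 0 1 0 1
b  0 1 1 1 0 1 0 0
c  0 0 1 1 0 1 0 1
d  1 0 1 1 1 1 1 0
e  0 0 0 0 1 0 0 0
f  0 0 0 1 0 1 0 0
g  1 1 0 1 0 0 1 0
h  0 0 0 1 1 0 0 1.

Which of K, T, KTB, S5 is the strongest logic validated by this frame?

T

Reflexive (axiom T): yes — every world is R-related to itself.
Symmetric (axiom B): no — a R f but not f R a.
Euclidean (axiom 5): no — a R d and a R h, but not d R h.
So F validates K, T; KTB would additionally require R to be symmetric. The strongest is T.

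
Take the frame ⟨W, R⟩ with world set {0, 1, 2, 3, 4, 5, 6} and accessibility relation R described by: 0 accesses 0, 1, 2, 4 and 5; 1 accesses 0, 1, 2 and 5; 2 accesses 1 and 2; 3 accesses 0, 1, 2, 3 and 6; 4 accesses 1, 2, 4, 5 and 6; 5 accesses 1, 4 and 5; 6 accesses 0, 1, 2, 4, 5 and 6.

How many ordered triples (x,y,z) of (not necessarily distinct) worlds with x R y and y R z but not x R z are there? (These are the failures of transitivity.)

16

Enumerating: (0,4,6), (1,0,4), (1,5,4), (2,1,0), (2,1,5), (3,0,4), (3,0,5), (3,1,5), (3,6,4), (3,6,5), (4,1,0), (4,6,0), (5,1,0), (5,1,2), (5,4,2), (5,4,6).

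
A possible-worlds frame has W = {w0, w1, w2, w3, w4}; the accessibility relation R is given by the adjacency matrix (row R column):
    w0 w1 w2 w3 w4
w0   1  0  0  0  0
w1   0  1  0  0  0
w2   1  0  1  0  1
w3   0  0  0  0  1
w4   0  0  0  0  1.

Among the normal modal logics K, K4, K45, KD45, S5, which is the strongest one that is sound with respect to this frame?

K4

Transitive (axiom 4): yes — every two-step R-path is closed by a direct edge.
Euclidean (axiom 5): no — w2 R w0 and w2 R w4, but not w0 R w4.
Serial (axiom D): yes — every world has a successor (e.g. w0 R w0).
Reflexive (axiom T): no — w3 is not related to itself.
So F validates K, K4; K45 would additionally require R to be Euclidean. The strongest is K4.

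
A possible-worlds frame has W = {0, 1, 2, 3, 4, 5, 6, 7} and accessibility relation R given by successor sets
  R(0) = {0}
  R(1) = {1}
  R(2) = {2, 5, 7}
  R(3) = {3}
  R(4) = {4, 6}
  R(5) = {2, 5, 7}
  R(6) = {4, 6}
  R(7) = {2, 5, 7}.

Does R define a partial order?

No

Reflexive: yes — every world is R-related to itself.
Transitive: yes — every two-step R-path is closed by a direct edge.
Antisymmetric: no — 2 R 5 and 5 R 2 with 2 ≠ 5.
So R is not a partial order.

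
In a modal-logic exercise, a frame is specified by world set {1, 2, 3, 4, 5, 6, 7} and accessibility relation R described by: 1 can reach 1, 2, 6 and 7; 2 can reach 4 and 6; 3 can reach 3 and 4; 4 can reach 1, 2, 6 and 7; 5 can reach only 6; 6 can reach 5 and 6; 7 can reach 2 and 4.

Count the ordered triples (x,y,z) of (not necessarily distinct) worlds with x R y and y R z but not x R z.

Enumerating: (1,2,4), (1,6,5), (1,7,4), (2,4,1), (2,4,2), (2,4,7), (2,6,5), (3,4,1), (3,4,2), (3,4,6), (3,4,7), (4,2,4), … and 7 more.
Total: 19.

19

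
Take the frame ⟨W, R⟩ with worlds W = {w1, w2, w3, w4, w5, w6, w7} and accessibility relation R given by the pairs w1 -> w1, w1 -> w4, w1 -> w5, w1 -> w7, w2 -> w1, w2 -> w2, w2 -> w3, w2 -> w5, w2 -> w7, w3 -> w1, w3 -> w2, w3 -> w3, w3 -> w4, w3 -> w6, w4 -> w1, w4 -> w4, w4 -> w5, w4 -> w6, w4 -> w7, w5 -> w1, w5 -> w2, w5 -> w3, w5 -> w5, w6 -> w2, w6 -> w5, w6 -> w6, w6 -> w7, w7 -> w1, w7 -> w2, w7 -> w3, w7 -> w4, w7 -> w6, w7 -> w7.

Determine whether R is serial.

Yes

Serial: yes — every world has a successor (e.g. w1 R w1).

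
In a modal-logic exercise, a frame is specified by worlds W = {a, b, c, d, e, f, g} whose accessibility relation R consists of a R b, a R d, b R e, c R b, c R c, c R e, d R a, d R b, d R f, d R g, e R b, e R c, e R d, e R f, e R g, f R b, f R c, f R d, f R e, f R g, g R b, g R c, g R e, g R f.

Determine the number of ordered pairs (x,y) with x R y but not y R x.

Enumerating: (a,b), (c,b), (d,b), (d,g), (e,d), (f,b), (f,c), (g,b), (g,c).

9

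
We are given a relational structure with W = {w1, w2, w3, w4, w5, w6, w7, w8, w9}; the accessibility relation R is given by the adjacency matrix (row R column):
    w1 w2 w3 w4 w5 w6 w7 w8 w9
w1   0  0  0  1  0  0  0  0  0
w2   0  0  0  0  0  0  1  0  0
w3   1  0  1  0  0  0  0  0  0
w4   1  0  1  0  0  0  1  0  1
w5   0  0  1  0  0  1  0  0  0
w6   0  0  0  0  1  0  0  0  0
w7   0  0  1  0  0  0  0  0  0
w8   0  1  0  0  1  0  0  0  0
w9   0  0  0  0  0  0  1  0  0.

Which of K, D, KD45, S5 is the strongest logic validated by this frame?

Serial (axiom D): yes — every world has a successor (e.g. w1 R w4).
Transitive (axiom 4): no — w1 R w4 and w4 R w3, but not w1 R w3.
Euclidean (axiom 5): no — w4 R w1 and w4 R w3, but not w1 R w3.
Reflexive (axiom T): no — w1 is not related to itself.
So F validates K, D; KD45 would additionally require R to be Euclidean and transitive. The strongest is D.

D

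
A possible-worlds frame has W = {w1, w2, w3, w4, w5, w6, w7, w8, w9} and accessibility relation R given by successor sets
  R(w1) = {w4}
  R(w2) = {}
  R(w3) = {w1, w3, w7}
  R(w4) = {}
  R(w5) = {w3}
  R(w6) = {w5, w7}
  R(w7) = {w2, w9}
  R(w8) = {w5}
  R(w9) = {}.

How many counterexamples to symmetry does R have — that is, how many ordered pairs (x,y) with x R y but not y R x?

Enumerating: (w1,w4), (w3,w1), (w3,w7), (w5,w3), (w6,w5), (w6,w7), (w7,w2), (w7,w9), (w8,w5).

9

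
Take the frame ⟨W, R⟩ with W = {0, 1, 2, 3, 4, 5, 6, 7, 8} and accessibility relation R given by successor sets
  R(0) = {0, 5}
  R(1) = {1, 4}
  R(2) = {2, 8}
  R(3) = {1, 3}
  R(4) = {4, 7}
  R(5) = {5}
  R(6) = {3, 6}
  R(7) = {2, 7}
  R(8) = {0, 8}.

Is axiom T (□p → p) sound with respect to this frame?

Yes

By correspondence theory, T is valid on a frame iff R is reflexive.
Reflexive: yes — every world is R-related to itself.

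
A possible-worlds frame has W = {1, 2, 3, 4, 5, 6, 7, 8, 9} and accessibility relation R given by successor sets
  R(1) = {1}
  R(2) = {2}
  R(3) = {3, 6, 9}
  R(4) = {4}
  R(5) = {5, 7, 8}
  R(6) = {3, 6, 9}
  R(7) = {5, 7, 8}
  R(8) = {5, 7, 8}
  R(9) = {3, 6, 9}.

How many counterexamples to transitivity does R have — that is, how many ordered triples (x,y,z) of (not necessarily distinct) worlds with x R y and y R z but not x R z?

0

R is transitive; there are no such tuples.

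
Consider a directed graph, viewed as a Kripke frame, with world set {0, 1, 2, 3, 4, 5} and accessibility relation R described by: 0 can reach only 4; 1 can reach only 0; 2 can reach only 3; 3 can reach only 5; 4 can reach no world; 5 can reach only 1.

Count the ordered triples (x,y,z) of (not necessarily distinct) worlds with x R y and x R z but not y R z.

5

Enumerating: (0,4,4), (1,0,0), (2,3,3), (3,5,5), (5,1,1).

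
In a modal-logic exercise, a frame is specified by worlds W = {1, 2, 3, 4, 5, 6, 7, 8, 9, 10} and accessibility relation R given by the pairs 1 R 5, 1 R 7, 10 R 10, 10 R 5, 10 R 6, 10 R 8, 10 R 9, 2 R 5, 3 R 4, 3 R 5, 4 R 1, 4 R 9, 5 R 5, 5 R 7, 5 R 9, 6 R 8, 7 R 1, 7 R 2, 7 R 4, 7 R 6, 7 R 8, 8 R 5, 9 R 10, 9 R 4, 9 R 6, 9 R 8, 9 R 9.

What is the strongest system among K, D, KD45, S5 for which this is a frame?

Serial (axiom D): yes — every world has a successor (e.g. 1 R 5).
Transitive (axiom 4): no — 1 R 5 and 5 R 9, but not 1 R 9.
Euclidean (axiom 5): no — 1 R 7 and 1 R 5, but not 7 R 5.
Reflexive (axiom T): no — 1 is not related to itself.
So F validates K, D; KD45 would additionally require R to be Euclidean and transitive. The strongest is D.

D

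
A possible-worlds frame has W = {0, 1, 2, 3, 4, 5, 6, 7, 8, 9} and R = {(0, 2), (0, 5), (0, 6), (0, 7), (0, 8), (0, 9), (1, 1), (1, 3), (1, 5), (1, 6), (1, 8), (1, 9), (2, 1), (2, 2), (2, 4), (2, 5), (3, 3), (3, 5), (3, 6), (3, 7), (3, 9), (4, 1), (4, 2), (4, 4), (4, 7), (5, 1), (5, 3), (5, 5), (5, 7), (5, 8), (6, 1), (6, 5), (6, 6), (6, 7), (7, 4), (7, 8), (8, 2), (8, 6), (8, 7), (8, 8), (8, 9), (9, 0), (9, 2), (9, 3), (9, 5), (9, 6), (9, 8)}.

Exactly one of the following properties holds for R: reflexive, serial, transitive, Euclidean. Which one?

Reflexive: no — 0 is not related to itself.
Serial: yes — every world has a successor (e.g. 0 R 2).
Transitive: no — 0 R 2 and 2 R 1, but not 0 R 1.
Euclidean: no — 0 R 2 and 0 R 6, but not 2 R 6.
Only serial holds.

serial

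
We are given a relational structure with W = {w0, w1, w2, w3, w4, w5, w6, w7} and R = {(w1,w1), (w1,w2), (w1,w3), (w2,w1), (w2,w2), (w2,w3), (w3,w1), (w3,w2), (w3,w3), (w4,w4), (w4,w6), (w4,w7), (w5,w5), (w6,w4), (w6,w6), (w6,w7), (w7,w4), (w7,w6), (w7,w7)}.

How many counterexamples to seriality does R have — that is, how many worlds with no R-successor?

1

Enumerating: w0.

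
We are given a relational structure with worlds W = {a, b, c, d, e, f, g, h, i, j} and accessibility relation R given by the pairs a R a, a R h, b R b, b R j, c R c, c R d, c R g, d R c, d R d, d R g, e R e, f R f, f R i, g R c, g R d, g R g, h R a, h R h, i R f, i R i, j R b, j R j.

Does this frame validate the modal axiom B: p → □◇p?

Yes

Axiom B corresponds to the accessibility relation being symmetric.
Symmetric: yes — every pair in R has its reverse in R.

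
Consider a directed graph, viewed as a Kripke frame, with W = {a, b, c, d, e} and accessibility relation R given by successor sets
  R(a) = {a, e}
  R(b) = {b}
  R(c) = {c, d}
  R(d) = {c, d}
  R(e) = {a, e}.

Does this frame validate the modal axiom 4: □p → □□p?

By correspondence theory, 4 is valid on a frame iff R is transitive.
Transitive: yes — every two-step R-path is closed by a direct edge.

Yes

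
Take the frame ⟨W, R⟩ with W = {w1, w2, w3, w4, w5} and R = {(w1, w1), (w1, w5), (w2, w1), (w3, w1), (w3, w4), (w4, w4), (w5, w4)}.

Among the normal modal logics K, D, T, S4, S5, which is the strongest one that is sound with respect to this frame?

Serial (axiom D): yes — every world has a successor (e.g. w1 R w1).
Reflexive (axiom T): no — w2 is not related to itself.
Transitive (axiom 4): no — w1 R w5 and w5 R w4, but not w1 R w4.
Euclidean (axiom 5): no — w3 R w1 and w3 R w4, but not w1 R w4.
So F validates K, D; T would additionally require R to be reflexive. The strongest is D.

D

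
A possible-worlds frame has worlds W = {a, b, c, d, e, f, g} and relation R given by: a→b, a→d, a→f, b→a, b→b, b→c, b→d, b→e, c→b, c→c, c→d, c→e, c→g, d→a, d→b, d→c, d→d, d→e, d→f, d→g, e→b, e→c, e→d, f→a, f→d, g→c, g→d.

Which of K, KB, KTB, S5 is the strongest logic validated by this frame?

KB

Symmetric (axiom B): yes — every pair in R has its reverse in R.
Reflexive (axiom T): no — a is not related to itself.
Euclidean (axiom 5): no — a R b and a R f, but not b R f.
So F validates K, KB; KTB would additionally require R to be reflexive. The strongest is KB.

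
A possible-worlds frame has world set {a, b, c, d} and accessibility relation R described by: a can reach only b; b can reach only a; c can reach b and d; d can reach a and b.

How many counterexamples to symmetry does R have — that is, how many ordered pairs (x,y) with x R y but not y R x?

Enumerating: (c,b), (c,d), (d,a), (d,b).

4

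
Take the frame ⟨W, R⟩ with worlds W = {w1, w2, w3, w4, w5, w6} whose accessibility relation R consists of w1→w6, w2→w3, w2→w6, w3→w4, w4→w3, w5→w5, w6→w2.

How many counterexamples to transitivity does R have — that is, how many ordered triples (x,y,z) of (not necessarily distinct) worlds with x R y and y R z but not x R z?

7

Enumerating: (w1,w6,w2), (w2,w3,w4), (w2,w6,w2), (w3,w4,w3), (w4,w3,w4), (w6,w2,w3), (w6,w2,w6).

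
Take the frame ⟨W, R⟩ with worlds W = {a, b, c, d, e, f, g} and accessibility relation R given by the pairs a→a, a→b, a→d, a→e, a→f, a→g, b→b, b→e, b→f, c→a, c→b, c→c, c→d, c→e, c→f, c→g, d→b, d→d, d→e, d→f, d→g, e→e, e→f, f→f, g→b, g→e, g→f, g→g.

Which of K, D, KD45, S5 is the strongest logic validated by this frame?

D

Serial (axiom D): yes — every world has a successor (e.g. a R a).
Transitive (axiom 4): yes — every two-step R-path is closed by a direct edge.
Euclidean (axiom 5): no — a R b and a R d, but not b R d.
Reflexive (axiom T): yes — every world is R-related to itself.
So F validates K, D; KD45 would additionally require R to be Euclidean. The strongest is D.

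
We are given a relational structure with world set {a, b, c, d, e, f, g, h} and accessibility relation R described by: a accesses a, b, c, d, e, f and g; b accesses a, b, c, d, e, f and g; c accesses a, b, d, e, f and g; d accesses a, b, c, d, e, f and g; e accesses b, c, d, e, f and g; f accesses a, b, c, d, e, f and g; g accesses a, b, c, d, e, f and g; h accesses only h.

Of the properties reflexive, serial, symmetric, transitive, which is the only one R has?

serial

Reflexive: no — c is not related to itself.
Serial: yes — every world has a successor (e.g. a R a).
Symmetric: no — a R e but not e R a.
Transitive: no — e R b and b R a, but not e R a.
Only serial holds.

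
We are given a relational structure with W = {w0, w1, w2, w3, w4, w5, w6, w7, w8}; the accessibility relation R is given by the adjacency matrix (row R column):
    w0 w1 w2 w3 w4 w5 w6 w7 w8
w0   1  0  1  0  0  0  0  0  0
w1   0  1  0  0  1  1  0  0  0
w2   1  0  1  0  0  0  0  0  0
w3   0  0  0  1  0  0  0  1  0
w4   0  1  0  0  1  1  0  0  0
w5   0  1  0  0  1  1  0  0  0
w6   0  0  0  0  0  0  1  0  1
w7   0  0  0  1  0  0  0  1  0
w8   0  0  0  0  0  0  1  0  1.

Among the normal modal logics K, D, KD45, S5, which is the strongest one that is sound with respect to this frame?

Serial (axiom D): yes — every world has a successor (e.g. w0 R w0).
Transitive (axiom 4): yes — every two-step R-path is closed by a direct edge.
Euclidean (axiom 5): yes — any two successors of a common world are R-related.
Reflexive (axiom T): yes — every world is R-related to itself.
So F validates K, D, KD45, S5. The strongest is S5.

S5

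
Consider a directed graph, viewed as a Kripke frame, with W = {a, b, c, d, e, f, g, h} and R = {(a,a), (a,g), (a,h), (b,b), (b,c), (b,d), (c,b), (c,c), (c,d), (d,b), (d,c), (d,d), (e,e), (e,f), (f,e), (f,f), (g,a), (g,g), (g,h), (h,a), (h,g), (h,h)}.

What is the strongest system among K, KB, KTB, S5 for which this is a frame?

Symmetric (axiom B): yes — every pair in R has its reverse in R.
Reflexive (axiom T): yes — every world is R-related to itself.
Euclidean (axiom 5): yes — any two successors of a common world are R-related.
So F validates K, KB, KTB, S5. The strongest is S5.

S5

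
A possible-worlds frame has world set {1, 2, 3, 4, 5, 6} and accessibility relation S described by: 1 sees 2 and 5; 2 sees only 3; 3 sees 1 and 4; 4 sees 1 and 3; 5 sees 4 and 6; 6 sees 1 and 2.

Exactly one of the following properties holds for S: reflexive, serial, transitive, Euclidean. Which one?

serial

Reflexive: no — 1 is not related to itself.
Serial: yes — every world has a successor (e.g. 1 S 2).
Transitive: no — 1 S 2 and 2 S 3, but not 1 S 3.
Euclidean: no — 1 S 2 and 1 S 5, but not 2 S 5.
Only serial holds.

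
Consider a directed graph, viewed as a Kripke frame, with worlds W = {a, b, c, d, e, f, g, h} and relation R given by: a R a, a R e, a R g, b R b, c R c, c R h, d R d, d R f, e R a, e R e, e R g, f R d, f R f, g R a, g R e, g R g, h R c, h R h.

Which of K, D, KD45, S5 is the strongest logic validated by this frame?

Serial (axiom D): yes — every world has a successor (e.g. a R a).
Transitive (axiom 4): yes — every two-step R-path is closed by a direct edge.
Euclidean (axiom 5): yes — any two successors of a common world are R-related.
Reflexive (axiom T): yes — every world is R-related to itself.
So F validates K, D, KD45, S5. The strongest is S5.

S5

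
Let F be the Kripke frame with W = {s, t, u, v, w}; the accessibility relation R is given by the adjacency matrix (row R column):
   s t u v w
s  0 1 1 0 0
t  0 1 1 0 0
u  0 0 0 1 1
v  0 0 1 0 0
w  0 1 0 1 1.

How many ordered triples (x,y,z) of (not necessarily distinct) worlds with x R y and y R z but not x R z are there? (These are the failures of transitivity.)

10

Enumerating: (s,u,v), (s,u,w), (t,u,v), (t,u,w), (u,v,u), (u,w,t), (v,u,v), (v,u,w), (w,t,u), (w,v,u).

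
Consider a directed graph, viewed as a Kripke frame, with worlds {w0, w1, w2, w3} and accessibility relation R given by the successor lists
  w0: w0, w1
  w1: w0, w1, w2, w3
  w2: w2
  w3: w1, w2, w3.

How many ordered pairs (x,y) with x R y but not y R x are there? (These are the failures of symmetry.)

2

Enumerating: (w1,w2), (w3,w2).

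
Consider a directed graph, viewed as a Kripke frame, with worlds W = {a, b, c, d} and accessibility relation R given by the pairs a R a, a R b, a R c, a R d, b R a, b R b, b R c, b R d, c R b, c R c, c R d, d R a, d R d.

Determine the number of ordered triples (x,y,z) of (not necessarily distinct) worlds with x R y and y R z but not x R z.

Enumerating: (c,b,a), (c,d,a), (d,a,b), (d,a,c).

4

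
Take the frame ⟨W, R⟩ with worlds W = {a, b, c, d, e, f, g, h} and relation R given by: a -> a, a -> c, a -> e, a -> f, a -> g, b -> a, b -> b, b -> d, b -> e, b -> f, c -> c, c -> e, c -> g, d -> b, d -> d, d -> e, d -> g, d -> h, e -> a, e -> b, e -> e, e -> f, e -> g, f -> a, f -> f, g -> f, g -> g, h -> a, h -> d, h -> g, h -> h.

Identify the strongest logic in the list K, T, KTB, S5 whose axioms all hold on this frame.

Reflexive (axiom T): yes — every world is R-related to itself.
Symmetric (axiom B): no — a R c but not c R a.
Euclidean (axiom 5): no — a R c and a R f, but not c R f.
So F validates K, T; KTB would additionally require R to be symmetric. The strongest is T.

T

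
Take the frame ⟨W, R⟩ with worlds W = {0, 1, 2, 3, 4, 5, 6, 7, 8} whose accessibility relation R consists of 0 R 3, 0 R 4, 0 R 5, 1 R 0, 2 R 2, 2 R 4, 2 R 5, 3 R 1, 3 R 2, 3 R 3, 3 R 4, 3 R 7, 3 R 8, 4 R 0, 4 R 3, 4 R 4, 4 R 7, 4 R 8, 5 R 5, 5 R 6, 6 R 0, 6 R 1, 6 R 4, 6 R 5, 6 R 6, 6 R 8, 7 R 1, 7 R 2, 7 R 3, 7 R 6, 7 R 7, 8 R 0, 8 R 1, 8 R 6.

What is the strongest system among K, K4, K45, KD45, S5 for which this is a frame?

K

Transitive (axiom 4): no — 0 R 3 and 3 R 1, but not 0 R 1.
Euclidean (axiom 5): no — 0 R 3 and 0 R 5, but not 3 R 5.
Serial (axiom D): yes — every world has a successor (e.g. 0 R 3).
Reflexive (axiom T): no — 0 is not related to itself.
So F validates K; K4 would additionally require R to be transitive. The strongest is K.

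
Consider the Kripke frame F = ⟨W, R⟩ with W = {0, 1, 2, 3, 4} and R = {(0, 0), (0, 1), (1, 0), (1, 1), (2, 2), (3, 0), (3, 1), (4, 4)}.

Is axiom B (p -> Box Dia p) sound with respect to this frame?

No

By correspondence theory, B is valid on a frame iff R is symmetric.
Symmetric: no — 3 R 0 but not 0 R 3.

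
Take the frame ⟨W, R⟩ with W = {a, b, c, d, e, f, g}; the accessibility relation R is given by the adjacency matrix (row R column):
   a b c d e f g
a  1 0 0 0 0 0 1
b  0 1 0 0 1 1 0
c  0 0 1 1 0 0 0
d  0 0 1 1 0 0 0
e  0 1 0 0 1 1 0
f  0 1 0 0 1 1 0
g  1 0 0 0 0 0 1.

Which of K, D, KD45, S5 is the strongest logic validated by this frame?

S5

Serial (axiom D): yes — every world has a successor (e.g. a R a).
Transitive (axiom 4): yes — every two-step R-path is closed by a direct edge.
Euclidean (axiom 5): yes — any two successors of a common world are R-related.
Reflexive (axiom T): yes — every world is R-related to itself.
So F validates K, D, KD45, S5. The strongest is S5.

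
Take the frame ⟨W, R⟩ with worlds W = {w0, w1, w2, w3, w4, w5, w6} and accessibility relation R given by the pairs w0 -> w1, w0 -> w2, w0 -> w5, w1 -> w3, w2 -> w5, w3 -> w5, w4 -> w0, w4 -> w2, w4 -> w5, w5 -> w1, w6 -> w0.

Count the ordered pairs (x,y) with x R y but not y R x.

Enumerating: (w0,w1), (w0,w2), (w0,w5), (w1,w3), (w2,w5), (w3,w5), (w4,w0), (w4,w2), (w4,w5), (w5,w1), (w6,w0).

11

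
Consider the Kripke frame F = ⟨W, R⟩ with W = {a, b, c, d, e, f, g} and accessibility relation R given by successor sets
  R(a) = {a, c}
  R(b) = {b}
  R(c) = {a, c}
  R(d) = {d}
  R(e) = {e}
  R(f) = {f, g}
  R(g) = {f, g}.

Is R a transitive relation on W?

Yes

Transitive: yes — every two-step R-path is closed by a direct edge.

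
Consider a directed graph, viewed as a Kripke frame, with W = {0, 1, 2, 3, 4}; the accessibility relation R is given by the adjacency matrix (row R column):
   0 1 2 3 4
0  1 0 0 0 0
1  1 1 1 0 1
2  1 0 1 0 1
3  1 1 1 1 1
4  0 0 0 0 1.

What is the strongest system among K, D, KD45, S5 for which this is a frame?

D

Serial (axiom D): yes — every world has a successor (e.g. 0 R 0).
Transitive (axiom 4): yes — every two-step R-path is closed by a direct edge.
Euclidean (axiom 5): no — 1 R 0 and 1 R 2, but not 0 R 2.
Reflexive (axiom T): yes — every world is R-related to itself.
So F validates K, D; KD45 would additionally require R to be Euclidean. The strongest is D.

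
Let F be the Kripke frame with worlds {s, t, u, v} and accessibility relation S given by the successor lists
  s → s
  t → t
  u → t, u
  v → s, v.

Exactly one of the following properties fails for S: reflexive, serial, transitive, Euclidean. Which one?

Reflexive: yes — every world is S-related to itself.
Serial: yes — every world has a successor (e.g. s S s).
Transitive: yes — every two-step S-path is closed by a direct edge.
Euclidean: no — u S t and u S u, but not t S u.
Only Euclidean fails.

Euclidean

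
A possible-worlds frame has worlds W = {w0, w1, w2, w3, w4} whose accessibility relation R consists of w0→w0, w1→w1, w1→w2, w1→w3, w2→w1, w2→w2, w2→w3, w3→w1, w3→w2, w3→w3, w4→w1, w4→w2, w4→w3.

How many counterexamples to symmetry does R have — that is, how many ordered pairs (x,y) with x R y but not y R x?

3

Enumerating: (w4,w1), (w4,w2), (w4,w3).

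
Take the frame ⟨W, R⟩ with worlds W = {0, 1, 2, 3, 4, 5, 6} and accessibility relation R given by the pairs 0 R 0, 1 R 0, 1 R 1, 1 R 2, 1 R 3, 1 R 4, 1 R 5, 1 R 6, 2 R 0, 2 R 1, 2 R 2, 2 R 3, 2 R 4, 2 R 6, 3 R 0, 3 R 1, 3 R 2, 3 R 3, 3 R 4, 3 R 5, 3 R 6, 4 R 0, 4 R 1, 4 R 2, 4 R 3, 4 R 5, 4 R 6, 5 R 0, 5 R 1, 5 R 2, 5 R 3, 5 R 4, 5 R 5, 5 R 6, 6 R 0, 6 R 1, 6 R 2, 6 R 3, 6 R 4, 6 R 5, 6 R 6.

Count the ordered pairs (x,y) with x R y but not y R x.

7

Enumerating: (1,0), (2,0), (3,0), (4,0), (5,0), (5,2), (6,0).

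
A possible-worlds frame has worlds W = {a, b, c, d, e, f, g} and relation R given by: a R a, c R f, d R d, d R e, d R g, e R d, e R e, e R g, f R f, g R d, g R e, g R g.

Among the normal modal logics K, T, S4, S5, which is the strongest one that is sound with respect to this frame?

K

Reflexive (axiom T): no — b is not related to itself.
Transitive (axiom 4): yes — every two-step R-path is closed by a direct edge.
Euclidean (axiom 5): yes — any two successors of a common world are R-related.
So F validates K; T would additionally require R to be reflexive. The strongest is K.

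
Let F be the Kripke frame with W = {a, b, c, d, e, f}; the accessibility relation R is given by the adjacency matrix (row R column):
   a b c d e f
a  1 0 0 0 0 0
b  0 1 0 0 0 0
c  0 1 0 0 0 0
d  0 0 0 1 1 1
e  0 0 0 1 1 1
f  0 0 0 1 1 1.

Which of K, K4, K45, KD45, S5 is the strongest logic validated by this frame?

KD45

Transitive (axiom 4): yes — every two-step R-path is closed by a direct edge.
Euclidean (axiom 5): yes — any two successors of a common world are R-related.
Serial (axiom D): yes — every world has a successor (e.g. a R a).
Reflexive (axiom T): no — c is not related to itself.
So F validates K, K4, K45, KD45; S5 would additionally require R to be reflexive. The strongest is KD45.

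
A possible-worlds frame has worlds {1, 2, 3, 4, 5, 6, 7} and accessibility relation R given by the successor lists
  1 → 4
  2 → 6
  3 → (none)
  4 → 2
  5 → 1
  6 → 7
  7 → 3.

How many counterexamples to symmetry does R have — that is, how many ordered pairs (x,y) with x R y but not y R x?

6

Enumerating: (1,4), (2,6), (4,2), (5,1), (6,7), (7,3).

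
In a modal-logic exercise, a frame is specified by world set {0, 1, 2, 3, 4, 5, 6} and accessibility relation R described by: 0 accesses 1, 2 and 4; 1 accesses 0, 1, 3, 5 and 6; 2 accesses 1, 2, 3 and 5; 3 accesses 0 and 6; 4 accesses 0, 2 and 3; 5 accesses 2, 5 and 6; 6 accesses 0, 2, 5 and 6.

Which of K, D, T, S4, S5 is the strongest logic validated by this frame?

D

Serial (axiom D): yes — every world has a successor (e.g. 0 R 1).
Reflexive (axiom T): no — 0 is not related to itself.
Transitive (axiom 4): no — 0 R 1 and 1 R 3, but not 0 R 3.
Euclidean (axiom 5): no — 0 R 1 and 0 R 2, but not 1 R 2.
So F validates K, D; T would additionally require R to be reflexive. The strongest is D.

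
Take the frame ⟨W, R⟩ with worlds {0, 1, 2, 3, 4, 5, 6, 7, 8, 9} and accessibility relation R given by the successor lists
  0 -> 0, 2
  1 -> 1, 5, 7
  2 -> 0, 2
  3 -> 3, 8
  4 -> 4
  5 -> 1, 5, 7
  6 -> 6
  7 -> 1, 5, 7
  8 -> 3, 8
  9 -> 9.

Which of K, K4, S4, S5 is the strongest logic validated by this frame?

S5

Transitive (axiom 4): yes — every two-step R-path is closed by a direct edge.
Reflexive (axiom T): yes — every world is R-related to itself.
Euclidean (axiom 5): yes — any two successors of a common world are R-related.
So F validates K, K4, S4, S5. The strongest is S5.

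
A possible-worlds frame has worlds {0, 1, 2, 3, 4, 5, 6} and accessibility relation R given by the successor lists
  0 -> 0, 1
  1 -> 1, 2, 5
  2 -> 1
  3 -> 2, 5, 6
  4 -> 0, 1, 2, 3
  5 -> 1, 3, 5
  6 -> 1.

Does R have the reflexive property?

Reflexive: no — 2 is not related to itself.

No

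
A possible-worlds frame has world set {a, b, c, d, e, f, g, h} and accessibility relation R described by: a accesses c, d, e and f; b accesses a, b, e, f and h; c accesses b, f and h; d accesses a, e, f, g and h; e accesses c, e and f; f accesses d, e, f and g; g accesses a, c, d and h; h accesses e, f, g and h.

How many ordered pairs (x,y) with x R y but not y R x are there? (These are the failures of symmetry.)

Enumerating: (a,c), (a,e), (a,f), (b,a), (b,e), (b,f), (b,h), (c,b), (c,f), (c,h), (d,e), (d,h), (e,c), (f,g), (g,a), (g,c), (h,e), (h,f).

18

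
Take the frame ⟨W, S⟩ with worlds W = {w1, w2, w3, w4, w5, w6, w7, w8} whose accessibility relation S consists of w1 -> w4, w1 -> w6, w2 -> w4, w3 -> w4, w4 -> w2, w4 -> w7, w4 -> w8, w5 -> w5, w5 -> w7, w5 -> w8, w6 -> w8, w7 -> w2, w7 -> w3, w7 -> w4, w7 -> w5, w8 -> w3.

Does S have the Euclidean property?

Euclidean: no — w1 S w4 and w1 S w6, but not w4 S w6.

No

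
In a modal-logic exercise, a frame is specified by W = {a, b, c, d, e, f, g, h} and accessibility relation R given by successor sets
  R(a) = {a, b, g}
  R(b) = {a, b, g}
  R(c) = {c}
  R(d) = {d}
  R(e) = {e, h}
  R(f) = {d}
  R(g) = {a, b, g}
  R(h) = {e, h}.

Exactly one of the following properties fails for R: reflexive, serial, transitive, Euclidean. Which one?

reflexive

Reflexive: no — f is not related to itself.
Serial: yes — every world has a successor (e.g. a R a).
Transitive: yes — every two-step R-path is closed by a direct edge.
Euclidean: yes — any two successors of a common world are R-related.
Only reflexive fails.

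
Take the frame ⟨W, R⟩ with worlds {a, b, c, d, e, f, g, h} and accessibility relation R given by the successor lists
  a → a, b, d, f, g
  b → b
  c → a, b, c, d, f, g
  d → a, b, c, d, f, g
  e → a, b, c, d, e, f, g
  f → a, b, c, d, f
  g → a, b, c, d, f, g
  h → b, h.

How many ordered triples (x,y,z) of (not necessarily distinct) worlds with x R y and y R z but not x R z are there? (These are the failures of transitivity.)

Enumerating: (a,d,c), (a,f,c), (a,g,c), (f,a,g), (f,c,g), (f,d,g).

6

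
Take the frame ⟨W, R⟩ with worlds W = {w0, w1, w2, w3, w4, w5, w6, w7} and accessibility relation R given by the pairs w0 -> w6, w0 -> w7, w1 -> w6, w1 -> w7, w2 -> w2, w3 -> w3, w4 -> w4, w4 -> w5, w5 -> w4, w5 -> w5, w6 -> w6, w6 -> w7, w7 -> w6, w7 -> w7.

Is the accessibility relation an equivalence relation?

No

Reflexive: no — w0 is not related to itself.
Symmetric: no — w0 R w6 but not w6 R w0.
Transitive: yes — every two-step R-path is closed by a direct edge.
So R is not an equivalence relation.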